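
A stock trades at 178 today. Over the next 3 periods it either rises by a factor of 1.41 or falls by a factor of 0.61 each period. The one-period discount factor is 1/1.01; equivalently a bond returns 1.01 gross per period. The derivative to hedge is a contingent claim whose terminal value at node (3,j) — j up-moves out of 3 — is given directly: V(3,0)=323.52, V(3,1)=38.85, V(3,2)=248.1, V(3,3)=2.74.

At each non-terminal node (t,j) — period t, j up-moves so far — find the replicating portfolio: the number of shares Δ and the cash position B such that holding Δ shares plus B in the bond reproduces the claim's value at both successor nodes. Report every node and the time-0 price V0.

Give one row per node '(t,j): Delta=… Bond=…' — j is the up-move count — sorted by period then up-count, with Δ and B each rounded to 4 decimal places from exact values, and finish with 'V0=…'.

(0,0): Delta=-0.1919 Bond=178.1910
(1,0): Delta=-0.4298 Bond=205.8022
(1,1): Delta=-0.0890 Bond=154.1437
(2,0): Delta=-5.3724 Bond=535.2286
(2,1): Delta=1.7085 Bond=-119.5080
(2,2): Delta=-0.8667 Bond=430.8782
V0=144.0247

No-arbitrage ⇒ martingale measure with p* = (R−d)/(u−d) = 0.5000.
At expiry t=3: V(3,0)=323.5200, V(3,1)=38.8500, V(3,2)=248.1000, V(3,3)=2.7400
(2,0): S=66.2338. Δ = (V_up−V_dn)/(S_up−S_dn) = (38.8500−323.5200)/(93.3897−40.4026) = -5.3724. V = [p*·38.8500 + (1−p*)·323.5200]/1.01 = 179.3911. B = V − Δ·S = 535.2286.
(2,1): S=153.0978. Δ = (V_up−V_dn)/(S_up−S_dn) = (248.1000−38.8500)/(215.8679−93.3897) = 1.7085. V = [p*·248.1000 + (1−p*)·38.8500]/1.01 = 142.0545. B = V − Δ·S = -119.5080.
(2,2): S=353.8818. Δ = (V_up−V_dn)/(S_up−S_dn) = (2.7400−248.1000)/(498.9733−215.8679) = -0.8667. V = [p*·2.7400 + (1−p*)·248.1000]/1.01 = 124.1782. B = V − Δ·S = 430.8782.
(1,0): S=108.5800. Δ = (V_up−V_dn)/(S_up−S_dn) = (142.0545−179.3911)/(153.0978−66.2338) = -0.4298. V = [p*·142.0545 + (1−p*)·179.3911]/1.01 = 159.1315. B = V − Δ·S = 205.8022.
(1,1): S=250.9800. Δ = (V_up−V_dn)/(S_up−S_dn) = (124.1782−142.0545)/(353.8818−153.0978) = -0.0890. V = [p*·124.1782 + (1−p*)·142.0545]/1.01 = 131.7984. B = V − Δ·S = 154.1437.
(0,0): S=178.0000. Δ = (V_up−V_dn)/(S_up−S_dn) = (131.7984−159.1315)/(250.9800−108.5800) = -0.1919. V = [p*·131.7984 + (1−p*)·159.1315]/1.01 = 144.0247. B = V − Δ·S = 178.1910.
Check: Δ(0,0)·S0 + B(0,0) = 144.0247 = V0.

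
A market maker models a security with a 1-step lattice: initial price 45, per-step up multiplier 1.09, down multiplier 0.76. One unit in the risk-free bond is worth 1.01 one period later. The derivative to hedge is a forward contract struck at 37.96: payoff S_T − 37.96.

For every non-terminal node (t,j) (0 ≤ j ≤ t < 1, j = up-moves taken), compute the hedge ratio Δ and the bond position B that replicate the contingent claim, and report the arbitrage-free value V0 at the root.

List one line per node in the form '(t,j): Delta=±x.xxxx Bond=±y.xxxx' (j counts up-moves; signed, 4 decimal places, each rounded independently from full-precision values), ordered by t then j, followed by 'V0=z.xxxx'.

No-arbitrage ⇒ martingale measure with p* = (R−d)/(u−d) = 0.7576.
At expiry t=1: V(1,0)=-3.7600, V(1,1)=11.0900
Node (0,0) S=45.0000: V=(p*·11.0900+(1−p*)·-3.7600)/1.01=7.4158; Δ=(11.0900−-3.7600)/(49.0500−34.2000)=1.0000; B=V−Δ·S=-37.5842
Each (Δ,B) replicates both successor values, so the strategy is self-financing and V0 is arbitrage-free.

(0,0): Delta=1.0000 Bond=-37.5842
V0=7.4158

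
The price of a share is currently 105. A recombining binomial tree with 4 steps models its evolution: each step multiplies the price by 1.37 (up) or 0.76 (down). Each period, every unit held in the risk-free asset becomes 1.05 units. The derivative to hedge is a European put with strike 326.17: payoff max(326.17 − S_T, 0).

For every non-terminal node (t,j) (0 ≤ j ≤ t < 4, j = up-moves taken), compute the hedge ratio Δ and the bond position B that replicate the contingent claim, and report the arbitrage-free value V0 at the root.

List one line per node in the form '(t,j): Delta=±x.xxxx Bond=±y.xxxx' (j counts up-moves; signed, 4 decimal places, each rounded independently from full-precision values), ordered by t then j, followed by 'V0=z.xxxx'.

Risk-neutral probability p* = (R−d)/(u−d) = (1.05−0.76)/(1.37−0.76) = 0.4754.
Terminal payoffs: V(4,0)=291.1397, V(4,1)=263.0233, V(4,2)=212.3398, V(4,3)=120.9760, V(4,4)=0.0000
  t=3,j=0: stock 46.0925 → up 63.1467 (V=263.0233), down 35.0303 (V=291.1397). Price 264.5456; hedge Δ=-1.0000, bond B=310.6381.
  t=3,j=1: stock 83.0878 → up 113.8302 (V=212.3398), down 63.1467 (V=263.0233). Price 227.5503; hedge Δ=-1.0000, bond B=310.6381.
  t=3,j=2: stock 149.7766 → up 205.1940 (V=120.9760), down 113.8302 (V=212.3398). Price 160.8615; hedge Δ=-1.0000, bond B=310.6381.
  t=3,j=3: stock 269.9921 → up 369.8891 (V=0.0000), down 205.1940 (V=120.9760). Price 60.4408; hedge Δ=-0.7345, bond B=258.7622.
  t=2,j=0: stock 60.6480 → up 83.0878 (V=227.5503), down 46.0925 (V=264.5456). Price 235.1978; hedge Δ=-1.0000, bond B=295.8458.
  t=2,j=1: stock 109.3260 → up 149.7766 (V=160.8615), down 83.0878 (V=227.5503). Price 186.5198; hedge Δ=-1.0000, bond B=295.8458.
  t=2,j=2: stock 197.0745 → up 269.9921 (V=60.4408), down 149.7766 (V=160.8615). Price 107.7338; hedge Δ=-0.8353, bond B=272.3579.
  t=1,j=0: stock 79.8000 → up 109.3260 (V=186.5198), down 60.6480 (V=235.1978). Price 201.9579; hedge Δ=-1.0000, bond B=281.7579.
  t=1,j=1: stock 143.8500 → up 197.0745 (V=107.7338), down 109.3260 (V=186.5198). Price 141.9659; hedge Δ=-0.8979, bond B=271.1232.
  t=0,j=0: stock 105.0000 → up 143.8500 (V=141.9659), down 79.8000 (V=201.9579). Price 165.1782; hedge Δ=-0.9366, bond B=263.5258.
Each (Δ,B) replicates both successor values, so the strategy is self-financing and V0 is arbitrage-free.

(0,0): Delta=-0.9366 Bond=263.5258
(1,0): Delta=-1.0000 Bond=281.7579
(1,1): Delta=-0.8979 Bond=271.1232
(2,0): Delta=-1.0000 Bond=295.8458
(2,1): Delta=-1.0000 Bond=295.8458
(2,2): Delta=-0.8353 Bond=272.3579
(3,0): Delta=-1.0000 Bond=310.6381
(3,1): Delta=-1.0000 Bond=310.6381
(3,2): Delta=-1.0000 Bond=310.6381
(3,3): Delta=-0.7345 Bond=258.7622
V0=165.1782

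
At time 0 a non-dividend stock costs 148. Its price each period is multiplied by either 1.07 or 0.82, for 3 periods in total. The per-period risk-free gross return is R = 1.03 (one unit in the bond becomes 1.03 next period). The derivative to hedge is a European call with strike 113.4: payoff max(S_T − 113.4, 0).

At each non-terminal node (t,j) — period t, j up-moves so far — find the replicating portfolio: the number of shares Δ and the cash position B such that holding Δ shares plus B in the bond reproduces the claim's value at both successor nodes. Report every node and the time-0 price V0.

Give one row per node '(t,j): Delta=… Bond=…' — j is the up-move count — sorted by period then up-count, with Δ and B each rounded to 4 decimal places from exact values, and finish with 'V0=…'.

Under the risk-neutral measure, an up-move has probability p* = (R−d)/(u−d) = 0.8400 and values discount at R = 1.03.
Payoff layer (t=3): V(3,0)=0.0000, V(3,1)=0.0000, V(3,2)=25.5451, V(3,3)=67.9064
  t=2,j=0: stock 99.5152 → up 106.4813 (V=0.0000), down 81.6025 (V=0.0000). Price 0.0000; hedge Δ=0.0000, bond B=0.0000.
  t=2,j=1: stock 129.8552 → up 138.9451 (V=25.5451), down 106.4813 (V=0.0000). Price 20.8329; hedge Δ=0.7869, bond B=-81.3474.
  t=2,j=2: stock 169.4452 → up 181.3064 (V=67.9064), down 138.9451 (V=25.5451). Price 59.3481; hedge Δ=1.0000, bond B=-110.0971.
  t=1,j=0: stock 121.3600 → up 129.8552 (V=20.8329), down 99.5152 (V=0.0000). Price 16.9899; hedge Δ=0.6866, bond B=-66.3416.
  t=1,j=1: stock 158.3600 → up 169.4452 (V=59.3481), down 129.8552 (V=20.8329). Price 51.6366; hedge Δ=0.9729, bond B=-102.4244.
  t=0,j=0: stock 148.0000 → up 158.3600 (V=51.6366), down 121.3600 (V=16.9899). Price 44.7506; hedge Δ=0.9364, bond B=-93.8361.
Check: Δ(0,0)·S0 + B(0,0) = 44.7506 = V0.

(0,0): Delta=0.9364 Bond=-93.8361
(1,0): Delta=0.6866 Bond=-66.3416
(1,1): Delta=0.9729 Bond=-102.4244
(2,0): Delta=0.0000 Bond=0.0000
(2,1): Delta=0.7869 Bond=-81.3474
(2,2): Delta=1.0000 Bond=-110.0971
V0=44.7506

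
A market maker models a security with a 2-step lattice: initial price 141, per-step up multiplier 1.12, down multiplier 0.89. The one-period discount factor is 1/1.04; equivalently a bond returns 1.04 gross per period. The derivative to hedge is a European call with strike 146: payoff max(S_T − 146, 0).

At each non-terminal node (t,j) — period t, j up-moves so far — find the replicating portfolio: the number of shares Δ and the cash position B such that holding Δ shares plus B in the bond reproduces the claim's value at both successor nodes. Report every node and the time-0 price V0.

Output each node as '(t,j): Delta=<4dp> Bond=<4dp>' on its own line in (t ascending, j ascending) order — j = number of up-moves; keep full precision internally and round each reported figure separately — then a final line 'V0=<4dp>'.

The replicating-portfolio and risk-neutral prices coincide; use p* = (1.04−0.89)/(1.12−0.89) = 0.6522 for the latter.
Payoff layer (t=2): V(2,0)=0.0000, V(2,1)=0.0000, V(2,2)=30.8704
(1,0): S=125.4900. Δ = (V_up−V_dn)/(S_up−S_dn) = (0.0000−0.0000)/(140.5488−111.6861) = 0.0000. V = [p*·0.0000 + (1−p*)·0.0000]/1.04 = 0.0000. B = V − Δ·S = 0.0000.
(1,1): S=157.9200. Δ = (V_up−V_dn)/(S_up−S_dn) = (30.8704−0.0000)/(176.8704−140.5488) = 0.8499. V = [p*·30.8704 + (1−p*)·0.0000]/1.04 = 19.3585. B = V − Δ·S = -114.8606.
(0,0): S=141.0000. Δ = (V_up−V_dn)/(S_up−S_dn) = (19.3585−0.0000)/(157.9200−125.4900) = 0.5969. V = [p*·19.3585 + (1−p*)·0.0000]/1.04 = 12.1395. B = V − Δ·S = -72.0280.
The time-0 hedge costs 12.1395, which is the no-arbitrage price.

(0,0): Delta=0.5969 Bond=-72.0280
(1,0): Delta=0.0000 Bond=0.0000
(1,1): Delta=0.8499 Bond=-114.8606
V0=12.1395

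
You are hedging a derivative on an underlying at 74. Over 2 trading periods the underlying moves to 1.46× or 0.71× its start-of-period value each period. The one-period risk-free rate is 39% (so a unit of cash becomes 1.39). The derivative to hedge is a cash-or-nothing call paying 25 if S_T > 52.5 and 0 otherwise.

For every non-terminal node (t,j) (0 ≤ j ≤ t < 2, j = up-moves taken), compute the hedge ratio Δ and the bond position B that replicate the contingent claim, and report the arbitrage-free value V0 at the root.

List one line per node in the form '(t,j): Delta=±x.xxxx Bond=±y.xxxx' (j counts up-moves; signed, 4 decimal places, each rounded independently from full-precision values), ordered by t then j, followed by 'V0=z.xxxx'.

(0,0): Delta=0.0302 Bond=10.5884
(1,0): Delta=0.6344 Bond=-17.0264
(1,1): Delta=0.0000 Bond=17.9856
V0=12.8266

Risk-neutral probability p* = (R−d)/(u−d) = (1.39−0.71)/(1.46−0.71) = 0.9067.
Terminal values V(2,·): V(2,0)=0.0000, V(2,1)=25.0000, V(2,2)=25.0000
(1,0): S=52.5400. Δ = (V_up−V_dn)/(S_up−S_dn) = (25.0000−0.0000)/(76.7084−37.3034) = 0.6344. V = [p*·25.0000 + (1−p*)·0.0000]/1.39 = 16.3070. B = V − Δ·S = -17.0264.
(1,1): S=108.0400. Δ = (V_up−V_dn)/(S_up−S_dn) = (25.0000−25.0000)/(157.7384−76.7084) = 0.0000. V = [p*·25.0000 + (1−p*)·25.0000]/1.39 = 17.9856. B = V − Δ·S = 17.9856.
(0,0): S=74.0000. Δ = (V_up−V_dn)/(S_up−S_dn) = (17.9856−16.3070)/(108.0400−52.5400) = 0.0302. V = [p*·17.9856 + (1−p*)·16.3070]/1.39 = 12.8266. B = V − Δ·S = 10.5884.
Each (Δ,B) replicates both successor values, so the strategy is self-financing and V0 is arbitrage-free.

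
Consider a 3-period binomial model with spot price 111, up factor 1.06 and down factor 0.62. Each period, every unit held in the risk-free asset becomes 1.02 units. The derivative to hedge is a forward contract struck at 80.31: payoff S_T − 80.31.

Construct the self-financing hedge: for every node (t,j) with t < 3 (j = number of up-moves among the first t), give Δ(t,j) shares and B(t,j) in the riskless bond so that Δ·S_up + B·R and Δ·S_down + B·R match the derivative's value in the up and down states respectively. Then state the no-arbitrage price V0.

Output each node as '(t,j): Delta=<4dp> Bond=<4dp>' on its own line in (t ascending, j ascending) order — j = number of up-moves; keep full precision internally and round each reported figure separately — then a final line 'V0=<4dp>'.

Under the risk-neutral measure, an up-move has probability p* = (R−d)/(u−d) = 0.9091 and values discount at R = 1.02.
At expiry t=3: V(3,0)=-53.8556, V(3,1)=-35.0815, V(3,2)=-2.9838, V(3,3)=51.8928
(2,0): S=42.6684. Δ = (V_up−V_dn)/(S_up−S_dn) = (-35.0815−-53.8556)/(45.2285−26.4544) = 1.0000. V = [p*·-35.0815 + (1−p*)·-53.8556]/1.02 = -36.0669. B = V − Δ·S = -78.7353.
(2,1): S=72.9492. Δ = (V_up−V_dn)/(S_up−S_dn) = (-2.9838−-35.0815)/(77.3262−45.2285) = 1.0000. V = [p*·-2.9838 + (1−p*)·-35.0815]/1.02 = -5.7861. B = V − Δ·S = -78.7353.
(2,2): S=124.7196. Δ = (V_up−V_dn)/(S_up−S_dn) = (51.8928−-2.9838)/(132.2028−77.3262) = 1.0000. V = [p*·51.8928 + (1−p*)·-2.9838]/1.02 = 45.9843. B = V − Δ·S = -78.7353.
(1,0): S=68.8200. Δ = (V_up−V_dn)/(S_up−S_dn) = (-5.7861−-36.0669)/(72.9492−42.6684) = 1.0000. V = [p*·-5.7861 + (1−p*)·-36.0669]/1.02 = -8.3715. B = V − Δ·S = -77.1915.
(1,1): S=117.6600. Δ = (V_up−V_dn)/(S_up−S_dn) = (45.9843−-5.7861)/(124.7196−72.9492) = 1.0000. V = [p*·45.9843 + (1−p*)·-5.7861]/1.02 = 40.4685. B = V − Δ·S = -77.1915.
(0,0): S=111.0000. Δ = (V_up−V_dn)/(S_up−S_dn) = (40.4685−-8.3715)/(117.6600−68.8200) = 1.0000. V = [p*·40.4685 + (1−p*)·-8.3715]/1.02 = 35.3221. B = V − Δ·S = -75.6779.
The time-0 hedge costs 35.3221, which is the no-arbitrage price.

(0,0): Delta=1.0000 Bond=-75.6779
(1,0): Delta=1.0000 Bond=-77.1915
(1,1): Delta=1.0000 Bond=-77.1915
(2,0): Delta=1.0000 Bond=-78.7353
(2,1): Delta=1.0000 Bond=-78.7353
(2,2): Delta=1.0000 Bond=-78.7353
V0=35.3221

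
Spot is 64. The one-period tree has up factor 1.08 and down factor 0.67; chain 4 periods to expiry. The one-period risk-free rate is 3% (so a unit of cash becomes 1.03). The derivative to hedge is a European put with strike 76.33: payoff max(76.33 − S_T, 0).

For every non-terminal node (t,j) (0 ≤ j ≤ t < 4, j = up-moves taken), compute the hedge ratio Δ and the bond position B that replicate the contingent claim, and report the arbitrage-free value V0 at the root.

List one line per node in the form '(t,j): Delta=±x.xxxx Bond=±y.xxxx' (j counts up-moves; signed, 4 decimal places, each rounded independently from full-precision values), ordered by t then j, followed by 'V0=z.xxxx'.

(0,0): Delta=-0.7464 Bond=57.2609
(1,0): Delta=-1.0000 Bond=69.8528
(1,1): Delta=-0.7246 Bond=57.4684
(2,0): Delta=-1.0000 Bond=71.9483
(2,1): Delta=-1.0000 Bond=71.9483
(2,2): Delta=-0.7008 Bond=57.4208
(3,0): Delta=-1.0000 Bond=74.1068
(3,1): Delta=-1.0000 Bond=74.1068
(3,2): Delta=-1.0000 Bond=74.1068
(3,3): Delta=-0.6750 Bond=57.0652
V0=9.4908

Since d<R<u, set p* = (R−d)/(u−d) = 0.8780; price each node as the discounted p*-expectation of its children.
Terminal payoffs: V(4,0)=63.4333, V(4,1)=55.5413, V(4,2)=42.8198, V(4,3)=22.3135, V(4,4)=0.0000
  t=3,j=0: stock 19.2488 → up 20.7887 (V=55.5413), down 12.8967 (V=63.4333). Price 54.8580; hedge Δ=-1.0000, bond B=74.1068.
  t=3,j=1: stock 31.0280 → up 33.5102 (V=42.8198), down 20.7887 (V=55.5413). Price 43.0788; hedge Δ=-1.0000, bond B=74.1068.
  t=3,j=2: stock 50.0152 → up 54.0165 (V=22.3135), down 33.5102 (V=42.8198). Price 24.0916; hedge Δ=-1.0000, bond B=74.1068.
  t=3,j=3: stock 80.6216 → up 87.0713 (V=0.0000), down 54.0165 (V=22.3135). Price 2.6419; hedge Δ=-0.6750, bond B=57.0652.
  t=2,j=0: stock 28.7296 → up 31.0280 (V=43.0788), down 19.2488 (V=54.8580). Price 43.2187; hedge Δ=-1.0000, bond B=71.9483.
  t=2,j=1: stock 46.3104 → up 50.0152 (V=24.0916), down 31.0280 (V=43.0788). Price 25.6379; hedge Δ=-1.0000, bond B=71.9483.
  t=2,j=2: stock 74.6496 → up 80.6216 (V=2.6419), down 50.0152 (V=24.0916). Price 5.1046; hedge Δ=-0.7008, bond B=57.4208.
  t=1,j=0: stock 42.8800 → up 46.3104 (V=25.6379), down 28.7296 (V=43.2187). Price 26.9728; hedge Δ=-1.0000, bond B=69.8528.
  t=1,j=1: stock 69.1200 → up 74.6496 (V=5.1046), down 46.3104 (V=25.6379). Price 7.3870; hedge Δ=-0.7246, bond B=57.4684.
  t=0,j=0: stock 64.0000 → up 69.1200 (V=7.3870), down 42.8800 (V=26.9728). Price 9.4908; hedge Δ=-0.7464, bond B=57.2609.
Check: Δ(0,0)·S0 + B(0,0) = 9.4908 = V0.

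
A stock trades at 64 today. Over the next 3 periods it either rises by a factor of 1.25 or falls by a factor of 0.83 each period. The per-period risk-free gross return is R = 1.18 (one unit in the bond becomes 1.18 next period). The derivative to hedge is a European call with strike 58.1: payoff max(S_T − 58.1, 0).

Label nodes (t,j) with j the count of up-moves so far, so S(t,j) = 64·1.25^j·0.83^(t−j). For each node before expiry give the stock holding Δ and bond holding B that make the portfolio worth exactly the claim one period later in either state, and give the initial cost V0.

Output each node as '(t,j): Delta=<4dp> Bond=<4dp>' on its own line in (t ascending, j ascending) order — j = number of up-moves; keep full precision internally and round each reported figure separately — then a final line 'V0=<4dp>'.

(0,0): Delta=0.9641 Bond=-32.8757
(1,0): Delta=0.7882 Bond=-29.4498
(1,1): Delta=0.9874 Bond=-40.6621
(2,0): Delta=0.0000 Bond=0.0000
(2,1): Delta=0.8929 Bond=-41.7010
(2,2): Delta=1.0000 Bond=-49.2373
V0=28.8254

Under the risk-neutral measure, an up-move has probability p* = (R−d)/(u−d) = 0.8333 and values discount at R = 1.18.
At expiry t=3: V(3,0)=0.0000, V(3,1)=0.0000, V(3,2)=24.9000, V(3,3)=66.9000
Node (2,0) S=44.0896: V=(p*·0.0000+(1−p*)·0.0000)/1.18=0.0000; Δ=(0.0000−0.0000)/(55.1120−36.5944)=0.0000; B=V−Δ·S=0.0000
Node (2,1) S=66.4000: V=(p*·24.9000+(1−p*)·0.0000)/1.18=17.5847; Δ=(24.9000−0.0000)/(83.0000−55.1120)=0.8929; B=V−Δ·S=-41.7010
Node (2,2) S=100.0000: V=(p*·66.9000+(1−p*)·24.9000)/1.18=50.7627; Δ=(66.9000−24.9000)/(125.0000−83.0000)=1.0000; B=V−Δ·S=-49.2373
Node (1,0) S=53.1200: V=(p*·17.5847+(1−p*)·0.0000)/1.18=12.4186; Δ=(17.5847−0.0000)/(66.4000−44.0896)=0.7882; B=V−Δ·S=-29.4498
Node (1,1) S=80.0000: V=(p*·50.7627+(1−p*)·17.5847)/1.18=38.3331; Δ=(50.7627−17.5847)/(100.0000−66.4000)=0.9874; B=V−Δ·S=-40.6621
Node (0,0) S=64.0000: V=(p*·38.3331+(1−p*)·12.4186)/1.18=28.8254; Δ=(38.3331−12.4186)/(80.0000−53.1200)=0.9641; B=V−Δ·S=-32.8757
Root portfolio cost Δ·64+B reproduces V0=28.8254.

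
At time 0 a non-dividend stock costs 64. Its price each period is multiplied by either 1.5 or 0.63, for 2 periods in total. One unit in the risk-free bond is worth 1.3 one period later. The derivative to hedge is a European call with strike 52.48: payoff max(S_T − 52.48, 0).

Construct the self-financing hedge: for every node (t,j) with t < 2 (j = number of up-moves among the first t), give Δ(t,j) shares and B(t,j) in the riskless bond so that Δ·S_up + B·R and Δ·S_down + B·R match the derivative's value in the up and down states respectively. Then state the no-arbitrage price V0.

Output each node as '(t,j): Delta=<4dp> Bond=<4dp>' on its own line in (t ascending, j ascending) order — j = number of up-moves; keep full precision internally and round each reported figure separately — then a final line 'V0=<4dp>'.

Since d<R<u, set p* = (R−d)/(u−d) = 0.7701; price each node as the discounted p*-expectation of its children.
Payoff layer (t=2): V(2,0)=0.0000, V(2,1)=8.0000, V(2,2)=91.5200
  t=1,j=0: stock 40.3200 → up 60.4800 (V=8.0000), down 25.4016 (V=0.0000). Price 4.7392; hedge Δ=0.2281, bond B=-4.4562.
  t=1,j=1: stock 96.0000 → up 144.0000 (V=91.5200), down 60.4800 (V=8.0000). Price 55.6308; hedge Δ=1.0000, bond B=-40.3692.
  t=0,j=0: stock 64.0000 → up 96.0000 (V=55.6308), down 40.3200 (V=4.7392). Price 33.7935; hedge Δ=0.9140, bond B=-24.7026.
Each (Δ,B) replicates both successor values, so the strategy is self-financing and V0 is arbitrage-free.

(0,0): Delta=0.9140 Bond=-24.7026
(1,0): Delta=0.2281 Bond=-4.4562
(1,1): Delta=1.0000 Bond=-40.3692
V0=33.7935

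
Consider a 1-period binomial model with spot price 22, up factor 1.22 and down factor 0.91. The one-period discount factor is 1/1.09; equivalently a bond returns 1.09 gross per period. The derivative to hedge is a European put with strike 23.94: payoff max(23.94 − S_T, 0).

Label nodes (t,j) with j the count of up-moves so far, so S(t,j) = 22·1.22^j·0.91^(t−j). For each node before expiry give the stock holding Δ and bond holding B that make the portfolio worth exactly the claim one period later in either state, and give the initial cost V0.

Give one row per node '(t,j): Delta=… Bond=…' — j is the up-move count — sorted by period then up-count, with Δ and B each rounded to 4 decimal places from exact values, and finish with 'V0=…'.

Since d<R<u, set p* = (R−d)/(u−d) = 0.5806; price each node as the discounted p*-expectation of its children.
Terminal payoffs: V(1,0)=3.9200, V(1,1)=0.0000
  t=0,j=0: stock 22.0000 → up 26.8400 (V=0.0000), down 20.0200 (V=3.9200). Price 1.5081; hedge Δ=-0.5748, bond B=14.1533.
The time-0 hedge costs 1.5081, which is the no-arbitrage price.

(0,0): Delta=-0.5748 Bond=14.1533
V0=1.5081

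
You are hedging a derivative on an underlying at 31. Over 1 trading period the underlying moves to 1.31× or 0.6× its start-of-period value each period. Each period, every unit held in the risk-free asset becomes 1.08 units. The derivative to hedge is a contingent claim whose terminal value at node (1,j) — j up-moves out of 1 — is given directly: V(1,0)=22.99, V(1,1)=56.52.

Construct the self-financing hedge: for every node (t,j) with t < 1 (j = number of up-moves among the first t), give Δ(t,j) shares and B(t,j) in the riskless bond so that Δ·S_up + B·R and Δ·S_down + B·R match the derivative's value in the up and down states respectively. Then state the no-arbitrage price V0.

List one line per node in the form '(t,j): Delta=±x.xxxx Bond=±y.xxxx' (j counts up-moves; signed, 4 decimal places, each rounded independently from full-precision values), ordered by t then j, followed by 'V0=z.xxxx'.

(0,0): Delta=1.5234 Bond=-4.9493
V0=42.2761

Risk-neutral probability p* = (R−d)/(u−d) = (1.08−0.6)/(1.31−0.6) = 0.6761.
Payoff layer (t=1): V(1,0)=22.9900, V(1,1)=56.5200
Node (0,0) S=31.0000: V=(p*·56.5200+(1−p*)·22.9900)/1.08=42.2761; Δ=(56.5200−22.9900)/(40.6100−18.6000)=1.5234; B=V−Δ·S=-4.9493
The time-0 hedge costs 42.2761, which is the no-arbitrage price.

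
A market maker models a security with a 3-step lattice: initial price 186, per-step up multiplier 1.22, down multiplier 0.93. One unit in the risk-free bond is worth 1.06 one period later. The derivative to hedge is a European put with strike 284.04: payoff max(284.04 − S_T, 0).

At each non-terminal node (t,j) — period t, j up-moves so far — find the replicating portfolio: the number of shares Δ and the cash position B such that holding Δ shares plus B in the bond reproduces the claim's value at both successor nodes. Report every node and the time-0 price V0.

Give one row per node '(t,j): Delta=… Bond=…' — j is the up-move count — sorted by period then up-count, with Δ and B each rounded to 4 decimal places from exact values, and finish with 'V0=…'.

(0,0): Delta=-0.8219 Bond=209.4255
(1,0): Delta=-1.0000 Bond=252.7946
(1,1): Delta=-0.6549 Bond=184.0790
(2,0): Delta=-1.0000 Bond=267.9623
(2,1): Delta=-1.0000 Bond=267.9623
(2,2): Delta=-0.3310 Bond=105.4763
V0=56.5476

The replicating-portfolio and risk-neutral prices coincide; use p* = (1.06−0.93)/(1.22−0.93) = 0.4483 for the latter.
At expiry t=3: V(3,0)=134.4296, V(3,1)=87.7769, V(3,2)=26.5766, V(3,3)=0.0000
(2,0): S=160.8714. Δ = (V_up−V_dn)/(S_up−S_dn) = (87.7769−134.4296)/(196.2631−149.6104) = -1.0000. V = [p*·87.7769 + (1−p*)·134.4296]/1.06 = 107.0909. B = V − Δ·S = 267.9623.
(2,1): S=211.0356. Δ = (V_up−V_dn)/(S_up−S_dn) = (26.5766−87.7769)/(257.4634−196.2631) = -1.0000. V = [p*·26.5766 + (1−p*)·87.7769]/1.06 = 56.9267. B = V − Δ·S = 267.9623.
(2,2): S=276.8424. Δ = (V_up−V_dn)/(S_up−S_dn) = (0.0000−26.5766)/(337.7477−257.4634) = -0.3310. V = [p*·0.0000 + (1−p*)·26.5766]/1.06 = 13.8330. B = V − Δ·S = 105.4763.
(1,0): S=172.9800. Δ = (V_up−V_dn)/(S_up−S_dn) = (56.9267−107.0909)/(211.0356−160.8714) = -1.0000. V = [p*·56.9267 + (1−p*)·107.0909]/1.06 = 79.8146. B = V − Δ·S = 252.7946.
(1,1): S=226.9200. Δ = (V_up−V_dn)/(S_up−S_dn) = (13.8330−56.9267)/(276.8424−211.0356) = -0.6549. V = [p*·13.8330 + (1−p*)·56.9267]/1.06 = 35.4800. B = V − Δ·S = 184.0790.
(0,0): S=186.0000. Δ = (V_up−V_dn)/(S_up−S_dn) = (35.4800−79.8146)/(226.9200−172.9800) = -0.8219. V = [p*·35.4800 + (1−p*)·79.8146]/1.06 = 56.5476. B = V − Δ·S = 209.4255.
Each (Δ,B) replicates both successor values, so the strategy is self-financing and V0 is arbitrage-free.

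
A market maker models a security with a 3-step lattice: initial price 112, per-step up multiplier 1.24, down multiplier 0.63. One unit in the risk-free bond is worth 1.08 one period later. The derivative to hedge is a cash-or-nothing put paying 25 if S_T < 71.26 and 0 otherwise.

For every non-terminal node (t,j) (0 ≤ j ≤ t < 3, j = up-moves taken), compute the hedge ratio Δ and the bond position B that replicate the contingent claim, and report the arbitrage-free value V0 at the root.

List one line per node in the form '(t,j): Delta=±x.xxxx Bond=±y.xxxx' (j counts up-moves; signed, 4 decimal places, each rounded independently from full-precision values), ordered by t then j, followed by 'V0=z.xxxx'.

(0,0): Delta=-0.1214 Bond=16.9775
(1,0): Delta=-0.3967 Bond=37.7635
(1,1): Delta=-0.0717 Bond=11.4281
(2,0): Delta=0.0000 Bond=23.1481
(2,1): Delta=-0.4684 Bond=47.0553
(2,2): Delta=0.0000 Bond=0.0000
V0=3.3798

Risk-neutral probability p* = (R−d)/(u−d) = (1.08−0.63)/(1.24−0.63) = 0.7377.
Payoff layer (t=3): V(3,0)=25.0000, V(3,1)=25.0000, V(3,2)=0.0000, V(3,3)=0.0000
  t=2,j=0: stock 44.4528 → up 55.1215 (V=25.0000), down 28.0053 (V=25.0000). Price 23.1481; hedge Δ=0.0000, bond B=23.1481.
  t=2,j=1: stock 87.4944 → up 108.4931 (V=0.0000), down 55.1215 (V=25.0000). Price 6.0716; hedge Δ=-0.4684, bond B=47.0553.
  t=2,j=2: stock 172.2112 → up 213.5419 (V=0.0000), down 108.4931 (V=0.0000). Price 0.0000; hedge Δ=0.0000, bond B=0.0000.
  t=1,j=0: stock 70.5600 → up 87.4944 (V=6.0716), down 44.4528 (V=23.1481). Price 9.7692; hedge Δ=-0.3967, bond B=37.7635.
  t=1,j=1: stock 138.8800 → up 172.2112 (V=0.0000), down 87.4944 (V=6.0716). Price 1.4746; hedge Δ=-0.0717, bond B=11.4281.
  t=0,j=0: stock 112.0000 → up 138.8800 (V=1.4746), down 70.5600 (V=9.7692). Price 3.3798; hedge Δ=-0.1214, bond B=16.9775.
Self-financing check: at every node Δ·S+B equals the discounted successor values.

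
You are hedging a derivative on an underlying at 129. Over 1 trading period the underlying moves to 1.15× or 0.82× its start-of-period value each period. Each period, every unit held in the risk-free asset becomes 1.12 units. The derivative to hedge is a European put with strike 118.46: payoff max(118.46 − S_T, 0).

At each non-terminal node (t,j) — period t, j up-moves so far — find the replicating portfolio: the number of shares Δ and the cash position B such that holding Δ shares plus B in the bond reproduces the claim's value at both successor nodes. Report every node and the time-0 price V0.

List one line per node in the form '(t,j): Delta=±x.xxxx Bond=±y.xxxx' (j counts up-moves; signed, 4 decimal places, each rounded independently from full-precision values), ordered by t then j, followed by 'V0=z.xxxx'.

(0,0): Delta=-0.2979 Bond=39.4535
V0=1.0292

Under the risk-neutral measure, an up-move has probability p* = (R−d)/(u−d) = 0.9091 and values discount at R = 1.12.
Terminal payoffs: V(1,0)=12.6800, V(1,1)=0.0000
(0,0): S=129.0000. Δ = (V_up−V_dn)/(S_up−S_dn) = (0.0000−12.6800)/(148.3500−105.7800) = -0.2979. V = [p*·0.0000 + (1−p*)·12.6800]/1.12 = 1.0292. B = V − Δ·S = 39.4535.
The time-0 hedge costs 1.0292, which is the no-arbitrage price.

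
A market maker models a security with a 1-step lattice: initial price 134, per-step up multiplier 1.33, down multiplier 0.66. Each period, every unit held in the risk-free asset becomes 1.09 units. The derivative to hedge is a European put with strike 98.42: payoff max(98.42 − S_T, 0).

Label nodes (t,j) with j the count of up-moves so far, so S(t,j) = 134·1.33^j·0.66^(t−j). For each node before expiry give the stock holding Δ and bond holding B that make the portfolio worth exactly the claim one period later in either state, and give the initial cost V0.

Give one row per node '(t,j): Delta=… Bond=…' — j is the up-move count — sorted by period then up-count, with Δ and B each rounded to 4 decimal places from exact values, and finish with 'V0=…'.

(0,0): Delta=-0.1112 Bond=18.1753
V0=3.2797

The replicating-portfolio and risk-neutral prices coincide; use p* = (1.09−0.66)/(1.33−0.66) = 0.6418 for the latter.
Terminal payoffs: V(1,0)=9.9800, V(1,1)=0.0000
(0,0): S=134.0000. Δ = (V_up−V_dn)/(S_up−S_dn) = (0.0000−9.9800)/(178.2200−88.4400) = -0.1112. V = [p*·0.0000 + (1−p*)·9.9800]/1.09 = 3.2797. B = V − Δ·S = 18.1753.
Root portfolio cost Δ·134+B reproduces V0=3.2797.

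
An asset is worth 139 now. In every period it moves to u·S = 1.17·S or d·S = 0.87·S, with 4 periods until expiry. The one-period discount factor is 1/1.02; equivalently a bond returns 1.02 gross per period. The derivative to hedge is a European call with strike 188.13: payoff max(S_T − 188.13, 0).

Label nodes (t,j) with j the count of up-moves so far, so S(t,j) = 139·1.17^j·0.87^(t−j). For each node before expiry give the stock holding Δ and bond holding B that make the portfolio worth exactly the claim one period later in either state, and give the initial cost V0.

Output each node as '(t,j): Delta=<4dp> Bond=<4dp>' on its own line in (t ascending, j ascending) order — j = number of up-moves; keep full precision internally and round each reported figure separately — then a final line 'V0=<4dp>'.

Under the risk-neutral measure, an up-move has probability p* = (R−d)/(u−d) = 0.5000 and values discount at R = 1.02.
At expiry t=4: V(4,0)=0.0000, V(4,1)=0.0000, V(4,2)=0.0000, V(4,3)=5.5531, V(4,4)=72.3403
Node (3,0) S=91.5319: V=(p*·0.0000+(1−p*)·0.0000)/1.02=0.0000; Δ=(0.0000−0.0000)/(107.0923−79.6328)=0.0000; B=V−Δ·S=0.0000
Node (3,1) S=123.0946: V=(p*·0.0000+(1−p*)·0.0000)/1.02=0.0000; Δ=(0.0000−0.0000)/(144.0207−107.0923)=0.0000; B=V−Δ·S=0.0000
Node (3,2) S=165.5411: V=(p*·5.5531+(1−p*)·0.0000)/1.02=2.7221; Δ=(5.5531−0.0000)/(193.6831−144.0207)=0.1118; B=V−Δ·S=-15.7881
Node (3,3) S=222.6242: V=(p*·72.3403+(1−p*)·5.5531)/1.02=38.1830; Δ=(72.3403−5.5531)/(260.4703−193.6831)=1.0000; B=V−Δ·S=-184.4412
Node (2,0) S=105.2091: V=(p*·0.0000+(1−p*)·0.0000)/1.02=0.0000; Δ=(0.0000−0.0000)/(123.0946−91.5319)=0.0000; B=V−Δ·S=0.0000
Node (2,1) S=141.4881: V=(p*·2.7221+(1−p*)·0.0000)/1.02=1.3344; Δ=(2.7221−0.0000)/(165.5411−123.0946)=0.0641; B=V−Δ·S=-7.7393
Node (2,2) S=190.2771: V=(p*·38.1830+(1−p*)·2.7221)/1.02=20.0515; Δ=(38.1830−2.7221)/(222.6242−165.5411)=0.6212; B=V−Δ·S=-98.1516
Node (1,0) S=120.9300: V=(p*·1.3344+(1−p*)·0.0000)/1.02=0.6541; Δ=(1.3344−0.0000)/(141.4881−105.2091)=0.0368; B=V−Δ·S=-3.7938
Node (1,1) S=162.6300: V=(p*·20.0515+(1−p*)·1.3344)/1.02=10.4833; Δ=(20.0515−1.3344)/(190.2771−141.4881)=0.3836; B=V−Δ·S=-51.9073
Node (0,0) S=139.0000: V=(p*·10.4833+(1−p*)·0.6541)/1.02=5.4595; Δ=(10.4833−0.6541)/(162.6300−120.9300)=0.2357; B=V−Δ·S=-27.3044
Check: Δ(0,0)·S0 + B(0,0) = 5.4595 = V0.

(0,0): Delta=0.2357 Bond=-27.3044
(1,0): Delta=0.0368 Bond=-3.7938
(1,1): Delta=0.3836 Bond=-51.9073
(2,0): Delta=0.0000 Bond=0.0000
(2,1): Delta=0.0641 Bond=-7.7393
(2,2): Delta=0.6212 Bond=-98.1516
(3,0): Delta=0.0000 Bond=0.0000
(3,1): Delta=0.0000 Bond=0.0000
(3,2): Delta=0.1118 Bond=-15.7881
(3,3): Delta=1.0000 Bond=-184.4412
V0=5.4595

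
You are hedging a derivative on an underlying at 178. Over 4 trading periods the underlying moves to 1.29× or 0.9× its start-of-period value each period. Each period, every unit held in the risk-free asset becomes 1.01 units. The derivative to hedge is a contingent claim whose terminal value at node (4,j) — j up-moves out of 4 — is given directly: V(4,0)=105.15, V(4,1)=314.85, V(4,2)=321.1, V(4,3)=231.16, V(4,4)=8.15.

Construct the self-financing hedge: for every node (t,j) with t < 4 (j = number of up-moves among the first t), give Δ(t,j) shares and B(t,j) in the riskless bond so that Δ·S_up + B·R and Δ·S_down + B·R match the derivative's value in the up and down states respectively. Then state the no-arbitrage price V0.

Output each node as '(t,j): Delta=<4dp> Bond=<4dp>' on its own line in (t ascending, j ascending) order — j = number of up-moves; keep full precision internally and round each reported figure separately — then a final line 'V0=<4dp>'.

Since d<R<u, set p* = (R−d)/(u−d) = 0.2821; price each node as the discounted p*-expectation of its children.
Terminal values V(4,·): V(4,0)=105.1500, V(4,1)=314.8500, V(4,2)=321.1000, V(4,3)=231.1600, V(4,4)=8.1500
  t=3,j=0: stock 129.7620 → up 167.3930 (V=314.8500), down 116.7858 (V=105.1500). Price 162.6695; hedge Δ=4.1437, bond B=-375.0228.
  t=3,j=1: stock 185.9922 → up 239.9299 (V=321.1000), down 167.3930 (V=314.8500). Price 313.4780; hedge Δ=0.0862, bond B=297.4524.
  t=3,j=2: stock 266.5888 → up 343.8996 (V=231.1600), down 239.9299 (V=321.1000). Price 292.8043; hedge Δ=-0.8651, bond B=523.4196.
  t=3,j=3: stock 382.1106 → up 492.9227 (V=8.1500), down 343.8996 (V=231.1600). Price 166.5938; hedge Δ=-1.4965, bond B=738.4143.
  t=2,j=0: stock 144.1800 → up 185.9922 (V=313.4780), down 129.7620 (V=162.6695). Price 203.1735; hedge Δ=2.6820, bond B=-183.5152.
  t=2,j=1: stock 206.6580 → up 266.5888 (V=292.8043), down 185.9922 (V=313.4780). Price 304.6010; hedge Δ=-0.2565, bond B=357.6106.
  t=2,j=2: stock 296.2098 → up 382.1106 (V=166.5938), down 266.5888 (V=292.8043). Price 254.6598; hedge Δ=-1.0925, bond B=578.2764.
  t=1,j=0: stock 160.2000 → up 206.6580 (V=304.6010), down 144.1800 (V=203.1735). Price 229.4864; hedge Δ=1.6234, bond B=-30.5841.
  t=1,j=1: stock 229.6200 → up 296.2098 (V=254.6598), down 206.6580 (V=304.6010). Price 287.6386; hedge Δ=-0.5577, bond B=415.6928.
  t=0,j=0: stock 178.0000 → up 229.6200 (V=287.6386), down 160.2000 (V=229.4864). Price 243.4537; hedge Δ=0.8377, bond B=94.3454.
The time-0 hedge costs 243.4537, which is the no-arbitrage price.

(0,0): Delta=0.8377 Bond=94.3454
(1,0): Delta=1.6234 Bond=-30.5841
(1,1): Delta=-0.5577 Bond=415.6928
(2,0): Delta=2.6820 Bond=-183.5152
(2,1): Delta=-0.2565 Bond=357.6106
(2,2): Delta=-1.0925 Bond=578.2764
(3,0): Delta=4.1437 Bond=-375.0228
(3,1): Delta=0.0862 Bond=297.4524
(3,2): Delta=-0.8651 Bond=523.4196
(3,3): Delta=-1.4965 Bond=738.4143
V0=243.4537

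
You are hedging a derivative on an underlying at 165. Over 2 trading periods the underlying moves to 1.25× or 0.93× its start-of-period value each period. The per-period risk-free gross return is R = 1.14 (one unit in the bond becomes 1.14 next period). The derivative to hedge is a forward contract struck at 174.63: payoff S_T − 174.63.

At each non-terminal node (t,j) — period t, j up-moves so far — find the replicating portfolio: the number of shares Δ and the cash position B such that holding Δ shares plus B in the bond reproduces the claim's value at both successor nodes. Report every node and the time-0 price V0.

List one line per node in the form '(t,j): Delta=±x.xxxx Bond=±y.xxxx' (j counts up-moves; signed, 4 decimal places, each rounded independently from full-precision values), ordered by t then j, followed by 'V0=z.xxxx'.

(0,0): Delta=1.0000 Bond=-134.3721
(1,0): Delta=1.0000 Bond=-153.1842
(1,1): Delta=1.0000 Bond=-153.1842
V0=30.6279

No-arbitrage ⇒ martingale measure with p* = (R−d)/(u−d) = 0.6562.
Terminal payoffs: V(2,0)=-31.9215, V(2,1)=17.1825, V(2,2)=83.1825
  t=1,j=0: stock 153.4500 → up 191.8125 (V=17.1825), down 142.7085 (V=-31.9215). Price 0.2658; hedge Δ=1.0000, bond B=-153.1842.
  t=1,j=1: stock 206.2500 → up 257.8125 (V=83.1825), down 191.8125 (V=17.1825). Price 53.0658; hedge Δ=1.0000, bond B=-153.1842.
  t=0,j=0: stock 165.0000 → up 206.2500 (V=53.0658), down 153.4500 (V=0.2658). Price 30.6279; hedge Δ=1.0000, bond B=-134.3721.
Check: Δ(0,0)·S0 + B(0,0) = 30.6279 = V0.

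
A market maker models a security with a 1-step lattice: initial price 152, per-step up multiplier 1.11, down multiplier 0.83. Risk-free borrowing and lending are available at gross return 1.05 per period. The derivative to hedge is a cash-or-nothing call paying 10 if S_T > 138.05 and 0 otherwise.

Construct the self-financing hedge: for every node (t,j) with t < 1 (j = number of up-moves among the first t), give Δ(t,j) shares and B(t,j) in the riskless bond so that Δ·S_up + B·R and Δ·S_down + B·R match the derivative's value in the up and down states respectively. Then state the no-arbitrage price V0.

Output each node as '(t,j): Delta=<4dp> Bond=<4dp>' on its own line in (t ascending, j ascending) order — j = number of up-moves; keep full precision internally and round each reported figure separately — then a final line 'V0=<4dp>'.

(0,0): Delta=0.2350 Bond=-28.2313
V0=7.4830

No-arbitrage ⇒ martingale measure with p* = (R−d)/(u−d) = 0.7857.
Payoff layer (t=1): V(1,0)=0.0000, V(1,1)=10.0000
  t=0,j=0: stock 152.0000 → up 168.7200 (V=10.0000), down 126.1600 (V=0.0000). Price 7.4830; hedge Δ=0.2350, bond B=-28.2313.
Check: Δ(0,0)·S0 + B(0,0) = 7.4830 = V0.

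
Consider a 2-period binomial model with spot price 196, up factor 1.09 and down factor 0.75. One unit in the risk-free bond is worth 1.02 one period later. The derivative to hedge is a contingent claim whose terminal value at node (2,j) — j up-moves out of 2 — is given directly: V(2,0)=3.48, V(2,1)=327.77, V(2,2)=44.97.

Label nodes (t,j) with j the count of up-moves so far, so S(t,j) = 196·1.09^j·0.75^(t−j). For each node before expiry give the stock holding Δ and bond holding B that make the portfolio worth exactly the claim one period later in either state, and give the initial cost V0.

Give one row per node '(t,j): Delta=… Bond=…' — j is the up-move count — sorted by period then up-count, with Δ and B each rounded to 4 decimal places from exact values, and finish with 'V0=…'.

The replicating-portfolio and risk-neutral prices coincide; use p* = (1.02−0.75)/(1.09−0.75) = 0.7941 for the latter.
At expiry t=2: V(2,0)=3.4800, V(2,1)=327.7700, V(2,2)=44.9700
Node (1,0) S=147.0000: V=(p*·327.7700+(1−p*)·3.4800)/1.02=255.8867; Δ=(327.7700−3.4800)/(160.2300−110.2500)=6.4884; B=V−Δ·S=-697.9074
Node (1,1) S=213.6400: V=(p*·44.9700+(1−p*)·327.7700)/1.02=101.1701; Δ=(44.9700−327.7700)/(232.8676−160.2300)=-3.8933; B=V−Δ·S=932.9348
Node (0,0) S=196.0000: V=(p*·101.1701+(1−p*)·255.8867)/1.02=130.4152; Δ=(101.1701−255.8867)/(213.6400−147.0000)=-2.3217; B=V−Δ·S=585.4639
Self-financing check: at every node Δ·S+B equals the discounted successor values.

(0,0): Delta=-2.3217 Bond=585.4639
(1,0): Delta=6.4884 Bond=-697.9074
(1,1): Delta=-3.8933 Bond=932.9348
V0=130.4152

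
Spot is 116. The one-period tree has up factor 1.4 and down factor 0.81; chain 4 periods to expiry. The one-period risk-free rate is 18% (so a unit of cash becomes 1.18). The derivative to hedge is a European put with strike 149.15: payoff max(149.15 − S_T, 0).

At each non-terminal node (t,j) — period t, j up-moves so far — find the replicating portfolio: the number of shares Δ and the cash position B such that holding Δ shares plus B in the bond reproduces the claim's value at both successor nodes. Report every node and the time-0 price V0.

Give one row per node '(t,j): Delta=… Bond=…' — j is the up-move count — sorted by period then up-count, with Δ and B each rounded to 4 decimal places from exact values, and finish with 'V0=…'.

The replicating-portfolio and risk-neutral prices coincide; use p* = (1.18−0.81)/(1.4−0.81) = 0.6271 for the latter.
At expiry t=4: V(4,0)=99.2158, V(4,1)=62.8440, V(4,2)=0.0000, V(4,3)=0.0000, V(4,4)=0.0000
  t=3,j=0: stock 61.6472 → up 86.3060 (V=62.8440), down 49.9342 (V=99.2158). Price 64.7511; hedge Δ=-1.0000, bond B=126.3983.
  t=3,j=1: stock 106.5506 → up 149.1709 (V=0.0000), down 86.3060 (V=62.8440). Price 19.8588; hedge Δ=-0.9997, bond B=126.3740.
  t=3,j=2: stock 184.1616 → up 257.8262 (V=0.0000), down 149.1709 (V=0.0000). Price 0.0000; hedge Δ=0.0000, bond B=0.0000.
  t=3,j=3: stock 318.3040 → up 445.6256 (V=0.0000), down 257.8262 (V=0.0000). Price 0.0000; hedge Δ=0.0000, bond B=0.0000.
  t=2,j=0: stock 76.1076 → up 106.5506 (V=19.8588), down 61.6472 (V=64.7511). Price 31.0155; hedge Δ=-0.9998, bond B=107.1043.
  t=2,j=1: stock 131.5440 → up 184.1616 (V=0.0000), down 106.5506 (V=19.8588). Price 6.2754; hedge Δ=-0.2559, bond B=39.9343.
  t=2,j=2: stock 227.3600 → up 318.3040 (V=0.0000), down 184.1616 (V=0.0000). Price 0.0000; hedge Δ=0.0000, bond B=0.0000.
  t=1,j=0: stock 93.9600 → up 131.5440 (V=6.2754), down 76.1076 (V=31.0155). Price 13.1360; hedge Δ=-0.4463, bond B=55.0684.
  t=1,j=1: stock 162.4000 → up 227.3600 (V=0.0000), down 131.5440 (V=6.2754). Price 1.9830; hedge Δ=-0.0655, bond B=12.6193.
  t=0,j=0: stock 116.0000 → up 162.4000 (V=1.9830), down 93.9600 (V=13.1360). Price 5.2049; hedge Δ=-0.1630, bond B=24.1083.
Self-financing check: at every node Δ·S+B equals the discounted successor values.

(0,0): Delta=-0.1630 Bond=24.1083
(1,0): Delta=-0.4463 Bond=55.0684
(1,1): Delta=-0.0655 Bond=12.6193
(2,0): Delta=-0.9998 Bond=107.1043
(2,1): Delta=-0.2559 Bond=39.9343
(2,2): Delta=0.0000 Bond=0.0000
(3,0): Delta=-1.0000 Bond=126.3983
(3,1): Delta=-0.9997 Bond=126.3740
(3,2): Delta=0.0000 Bond=0.0000
(3,3): Delta=0.0000 Bond=0.0000
V0=5.2049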